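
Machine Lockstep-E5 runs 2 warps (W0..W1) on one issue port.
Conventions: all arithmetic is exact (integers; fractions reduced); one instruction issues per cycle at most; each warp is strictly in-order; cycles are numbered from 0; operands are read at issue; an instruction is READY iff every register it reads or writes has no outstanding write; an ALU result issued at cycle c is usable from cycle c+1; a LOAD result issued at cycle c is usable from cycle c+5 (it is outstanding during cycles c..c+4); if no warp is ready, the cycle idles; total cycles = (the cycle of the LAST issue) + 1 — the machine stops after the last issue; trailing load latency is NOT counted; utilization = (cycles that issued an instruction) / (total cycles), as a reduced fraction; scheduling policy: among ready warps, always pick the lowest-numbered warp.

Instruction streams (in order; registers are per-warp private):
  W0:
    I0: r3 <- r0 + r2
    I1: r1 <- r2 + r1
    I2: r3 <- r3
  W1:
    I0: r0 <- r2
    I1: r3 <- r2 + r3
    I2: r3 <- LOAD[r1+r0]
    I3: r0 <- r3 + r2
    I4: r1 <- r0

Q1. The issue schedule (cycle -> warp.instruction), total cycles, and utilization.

cycle 0: W0.I0
cycle 1: W0.I1
cycle 2: W0.I2
cycle 3: W1.I0
cycle 4: W1.I1
cycle 5: W1.I2
cycle 6: idle
cycle 7: idle
cycle 8: idle
cycle 9: idle
cycle 10: W1.I3
cycle 11: W1.I4

Answer: 12 cycles, utilization 2/3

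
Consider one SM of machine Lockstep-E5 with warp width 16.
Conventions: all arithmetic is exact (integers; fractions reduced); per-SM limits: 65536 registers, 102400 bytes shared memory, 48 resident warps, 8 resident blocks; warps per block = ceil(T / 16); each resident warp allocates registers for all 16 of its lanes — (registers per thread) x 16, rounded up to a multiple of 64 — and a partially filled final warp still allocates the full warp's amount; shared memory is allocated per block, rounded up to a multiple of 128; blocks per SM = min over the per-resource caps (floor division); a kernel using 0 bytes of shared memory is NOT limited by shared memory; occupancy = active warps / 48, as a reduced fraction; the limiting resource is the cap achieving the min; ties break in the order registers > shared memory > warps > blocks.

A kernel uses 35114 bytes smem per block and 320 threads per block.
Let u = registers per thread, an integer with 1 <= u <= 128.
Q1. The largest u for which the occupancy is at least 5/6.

Answer: u = 100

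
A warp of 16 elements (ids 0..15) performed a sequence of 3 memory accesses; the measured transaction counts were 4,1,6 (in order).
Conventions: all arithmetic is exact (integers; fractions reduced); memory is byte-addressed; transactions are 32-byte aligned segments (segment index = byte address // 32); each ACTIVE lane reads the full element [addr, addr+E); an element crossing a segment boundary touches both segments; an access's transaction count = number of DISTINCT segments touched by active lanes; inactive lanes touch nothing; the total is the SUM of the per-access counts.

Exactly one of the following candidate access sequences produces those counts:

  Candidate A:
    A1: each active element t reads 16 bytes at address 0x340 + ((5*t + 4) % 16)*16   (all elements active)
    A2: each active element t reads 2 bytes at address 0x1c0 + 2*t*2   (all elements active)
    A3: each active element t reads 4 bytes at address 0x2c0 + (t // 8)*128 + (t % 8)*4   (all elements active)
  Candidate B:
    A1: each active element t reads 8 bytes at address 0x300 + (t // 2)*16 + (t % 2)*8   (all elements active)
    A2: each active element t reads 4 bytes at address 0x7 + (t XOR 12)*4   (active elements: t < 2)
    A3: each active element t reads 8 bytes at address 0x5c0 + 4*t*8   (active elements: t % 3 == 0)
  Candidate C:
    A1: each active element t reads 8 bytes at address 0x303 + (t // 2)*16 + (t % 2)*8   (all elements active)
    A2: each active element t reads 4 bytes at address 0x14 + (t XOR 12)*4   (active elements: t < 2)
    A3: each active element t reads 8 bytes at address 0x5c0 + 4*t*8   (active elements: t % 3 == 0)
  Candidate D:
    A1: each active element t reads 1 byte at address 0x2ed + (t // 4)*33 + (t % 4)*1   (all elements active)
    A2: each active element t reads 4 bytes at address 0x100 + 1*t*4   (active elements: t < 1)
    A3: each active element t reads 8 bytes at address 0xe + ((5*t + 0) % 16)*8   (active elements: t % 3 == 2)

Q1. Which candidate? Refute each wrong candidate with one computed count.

A: A1 gives 8 transactions, not 4
C: A1 gives 5 transactions, not 4
D: A3 gives 3 transactions, not 6
B: all counts match (4,1,6)

Answer: B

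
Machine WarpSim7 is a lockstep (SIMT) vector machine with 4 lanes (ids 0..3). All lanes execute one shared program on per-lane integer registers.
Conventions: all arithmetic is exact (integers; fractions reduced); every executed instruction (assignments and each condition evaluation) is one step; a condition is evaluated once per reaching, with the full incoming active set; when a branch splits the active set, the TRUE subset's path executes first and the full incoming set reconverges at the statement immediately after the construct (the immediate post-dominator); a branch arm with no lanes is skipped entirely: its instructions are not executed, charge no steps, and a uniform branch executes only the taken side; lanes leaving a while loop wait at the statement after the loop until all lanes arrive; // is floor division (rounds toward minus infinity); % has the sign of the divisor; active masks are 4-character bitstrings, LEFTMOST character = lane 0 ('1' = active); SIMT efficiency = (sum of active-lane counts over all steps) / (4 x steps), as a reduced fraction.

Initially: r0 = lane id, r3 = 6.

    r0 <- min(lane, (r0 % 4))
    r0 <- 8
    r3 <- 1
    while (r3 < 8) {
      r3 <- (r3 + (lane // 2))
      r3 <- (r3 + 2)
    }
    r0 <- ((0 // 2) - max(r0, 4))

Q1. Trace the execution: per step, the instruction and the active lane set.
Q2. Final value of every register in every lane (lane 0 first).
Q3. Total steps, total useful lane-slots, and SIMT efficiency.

step 0: r0 <- min(lane, (r0 % 4))    1111
step 1: r0 <- 8                      1111
step 2: r3 <- 1                      1111
step 3: eval (r3 < 8)                1111
step 4: r3 <- (r3 + (lane // 2))     1111
step 5: r3 <- (r3 + 2)               1111
step 6: eval (r3 < 8)                1111
step 7: r3 <- (r3 + (lane // 2))     1111
step 8: r3 <- (r3 + 2)               1111
step 9: eval (r3 < 8)                1111
step 10: r3 <- (r3 + (lane // 2))     1111
step 11: r3 <- (r3 + 2)               1111
step 12: eval (r3 < 8)                1111
step 13: r3 <- (r3 + (lane // 2))     1100
step 14: r3 <- (r3 + 2)               1100
step 15: eval (r3 < 8)                1100
step 16: r0 <- ((0 // 2) - max(r0, 4)) 1111

Answer: 17 steps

r0: -8,-8,-8,-8
r3: 9,9,10,10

steps = 17; useful = 62; efficiency = 62/68 = 31/34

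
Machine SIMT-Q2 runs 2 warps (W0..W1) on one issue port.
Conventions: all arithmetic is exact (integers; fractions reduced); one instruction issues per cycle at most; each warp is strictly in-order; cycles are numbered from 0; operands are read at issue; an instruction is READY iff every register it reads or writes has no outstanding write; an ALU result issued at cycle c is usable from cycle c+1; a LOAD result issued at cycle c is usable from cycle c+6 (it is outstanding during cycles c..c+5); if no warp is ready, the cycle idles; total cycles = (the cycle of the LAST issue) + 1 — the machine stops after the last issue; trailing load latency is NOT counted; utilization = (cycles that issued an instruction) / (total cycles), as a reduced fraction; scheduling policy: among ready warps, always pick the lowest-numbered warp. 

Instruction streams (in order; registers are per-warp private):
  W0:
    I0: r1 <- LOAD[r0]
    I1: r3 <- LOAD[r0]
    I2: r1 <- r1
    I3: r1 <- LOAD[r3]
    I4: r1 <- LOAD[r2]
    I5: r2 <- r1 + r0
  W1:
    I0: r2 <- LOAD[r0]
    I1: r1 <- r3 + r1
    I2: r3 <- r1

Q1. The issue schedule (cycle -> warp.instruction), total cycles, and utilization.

cycle 0: W0.I0
cycle 1: W0.I1
cycle 2: W1.I0
cycle 3: W1.I1
cycle 4: W1.I2
cycle 5: idle
cycle 6: W0.I2
cycle 7: W0.I3
cycle 8: idle
cycle 9: idle
cycle 10: idle
cycle 11: idle
cycle 12: idle
cycle 13: W0.I4
cycle 14: idle
cycle 15: idle
cycle 16: idle
cycle 17: idle
cycle 18: idle
cycle 19: W0.I5

Answer: 20 cycles, utilization 9/20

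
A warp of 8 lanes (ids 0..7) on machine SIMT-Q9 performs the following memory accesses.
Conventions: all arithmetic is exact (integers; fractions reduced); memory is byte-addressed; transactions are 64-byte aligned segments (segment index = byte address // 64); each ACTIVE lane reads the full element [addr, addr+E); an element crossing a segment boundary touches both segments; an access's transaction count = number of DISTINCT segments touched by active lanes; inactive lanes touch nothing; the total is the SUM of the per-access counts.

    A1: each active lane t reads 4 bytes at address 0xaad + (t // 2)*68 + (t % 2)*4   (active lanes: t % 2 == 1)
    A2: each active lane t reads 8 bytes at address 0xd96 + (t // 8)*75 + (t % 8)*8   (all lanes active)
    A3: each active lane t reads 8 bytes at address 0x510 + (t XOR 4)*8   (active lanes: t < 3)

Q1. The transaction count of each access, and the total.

A1: 5 transactions
A2: 2 transactions
A3: 2 transactions

Answer: 5,2,2; total 9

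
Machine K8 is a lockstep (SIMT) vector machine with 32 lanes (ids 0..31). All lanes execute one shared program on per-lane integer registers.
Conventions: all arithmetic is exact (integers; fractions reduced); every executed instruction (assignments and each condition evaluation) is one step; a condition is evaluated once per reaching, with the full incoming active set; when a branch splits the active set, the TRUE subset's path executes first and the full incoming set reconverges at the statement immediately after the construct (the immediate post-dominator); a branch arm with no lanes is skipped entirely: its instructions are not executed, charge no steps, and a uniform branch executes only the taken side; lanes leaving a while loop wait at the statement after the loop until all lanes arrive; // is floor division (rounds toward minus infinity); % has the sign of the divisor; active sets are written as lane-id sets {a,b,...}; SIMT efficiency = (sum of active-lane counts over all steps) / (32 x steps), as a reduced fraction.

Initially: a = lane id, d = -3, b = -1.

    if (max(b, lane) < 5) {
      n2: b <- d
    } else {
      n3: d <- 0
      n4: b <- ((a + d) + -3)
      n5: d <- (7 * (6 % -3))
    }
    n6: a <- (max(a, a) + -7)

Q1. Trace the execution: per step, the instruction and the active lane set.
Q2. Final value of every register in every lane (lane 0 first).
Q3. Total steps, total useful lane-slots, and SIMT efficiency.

step 0: eval (max(b, lane) < 5)      {0,1,2,3,4,5,6,7,8,9,10,11,12,13,14,15,16,17,18,19,20,21,22,23,24,25,26,27,28,29,30,31}
step 1: b <- d                       {0,1,2,3,4}
step 2: d <- 0                       {5,6,7,8,9,10,11,12,13,14,15,16,17,18,19,20,21,22,23,24,25,26,27,28,29,30,31}
step 3: b <- ((a + d) + -3)          {5,6,7,8,9,10,11,12,13,14,15,16,17,18,19,20,21,22,23,24,25,26,27,28,29,30,31}
step 4: d <- (7 * (6 % -3))          {5,6,7,8,9,10,11,12,13,14,15,16,17,18,19,20,21,22,23,24,25,26,27,28,29,30,31}
step 5: a <- (max(a, a) + -7)        {0,1,2,3,4,5,6,7,8,9,10,11,12,13,14,15,16,17,18,19,20,21,22,23,24,25,26,27,28,29,30,31}

Answer: 6 steps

a: -7,-6,-5,-4,-3,-2,-1,0,1,2,3,4,5,6,7,8,9,10,11,12,13,14,15,16,17,18,19,20,21,22,23,24
d: -3,-3,-3,-3,-3,0,0,0,0,0,0,0,0,0,0,0,0,0,0,0,0,0,0,0,0,0,0,0,0,0,0,0
b: -3,-3,-3,-3,-3,2,3,4,5,6,7,8,9,10,11,12,13,14,15,16,17,18,19,20,21,22,23,24,25,26,27,28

steps = 6; useful = 150; efficiency = 150/192 = 25/32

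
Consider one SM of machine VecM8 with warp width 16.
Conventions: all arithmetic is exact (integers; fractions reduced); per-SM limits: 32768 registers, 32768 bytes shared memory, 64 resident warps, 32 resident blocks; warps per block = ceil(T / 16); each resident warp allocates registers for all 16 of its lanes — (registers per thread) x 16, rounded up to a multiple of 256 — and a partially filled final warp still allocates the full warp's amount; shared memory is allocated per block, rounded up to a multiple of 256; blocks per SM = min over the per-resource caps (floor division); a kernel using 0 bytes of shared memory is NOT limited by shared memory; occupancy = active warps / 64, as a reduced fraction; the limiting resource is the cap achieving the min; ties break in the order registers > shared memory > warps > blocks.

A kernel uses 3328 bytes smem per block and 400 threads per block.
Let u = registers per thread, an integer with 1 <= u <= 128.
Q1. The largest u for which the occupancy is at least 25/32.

Answer: u = 32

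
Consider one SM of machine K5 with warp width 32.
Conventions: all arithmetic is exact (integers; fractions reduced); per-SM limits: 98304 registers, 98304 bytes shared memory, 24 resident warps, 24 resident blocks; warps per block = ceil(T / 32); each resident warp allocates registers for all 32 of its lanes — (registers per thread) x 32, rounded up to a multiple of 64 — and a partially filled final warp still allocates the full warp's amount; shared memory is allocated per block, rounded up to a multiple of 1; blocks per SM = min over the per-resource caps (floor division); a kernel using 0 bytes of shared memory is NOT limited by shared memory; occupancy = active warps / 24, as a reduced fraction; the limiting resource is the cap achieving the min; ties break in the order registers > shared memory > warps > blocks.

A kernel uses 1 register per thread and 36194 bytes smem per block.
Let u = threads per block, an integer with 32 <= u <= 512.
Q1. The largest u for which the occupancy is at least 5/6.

Answer: u = 384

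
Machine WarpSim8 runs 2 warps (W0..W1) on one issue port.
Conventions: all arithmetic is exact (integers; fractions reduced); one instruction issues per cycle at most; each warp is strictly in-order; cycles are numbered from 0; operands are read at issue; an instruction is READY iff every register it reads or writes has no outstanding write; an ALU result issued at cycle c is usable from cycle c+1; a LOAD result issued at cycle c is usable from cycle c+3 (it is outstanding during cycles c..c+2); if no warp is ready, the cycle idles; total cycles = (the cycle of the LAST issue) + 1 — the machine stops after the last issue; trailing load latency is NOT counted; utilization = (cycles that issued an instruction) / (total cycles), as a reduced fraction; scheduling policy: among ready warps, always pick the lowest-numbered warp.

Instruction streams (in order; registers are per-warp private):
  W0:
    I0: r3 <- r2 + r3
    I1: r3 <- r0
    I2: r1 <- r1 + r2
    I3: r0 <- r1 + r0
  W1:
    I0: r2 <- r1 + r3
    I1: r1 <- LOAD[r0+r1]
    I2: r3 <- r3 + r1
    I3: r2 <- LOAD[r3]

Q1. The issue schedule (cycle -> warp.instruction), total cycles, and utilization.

cycle 0: W0.I0
cycle 1: W0.I1
cycle 2: W0.I2
cycle 3: W0.I3
cycle 4: W1.I0
cycle 5: W1.I1
cycle 6: idle
cycle 7: idle
cycle 8: W1.I2
cycle 9: W1.I3

Answer: 10 cycles, utilization 4/5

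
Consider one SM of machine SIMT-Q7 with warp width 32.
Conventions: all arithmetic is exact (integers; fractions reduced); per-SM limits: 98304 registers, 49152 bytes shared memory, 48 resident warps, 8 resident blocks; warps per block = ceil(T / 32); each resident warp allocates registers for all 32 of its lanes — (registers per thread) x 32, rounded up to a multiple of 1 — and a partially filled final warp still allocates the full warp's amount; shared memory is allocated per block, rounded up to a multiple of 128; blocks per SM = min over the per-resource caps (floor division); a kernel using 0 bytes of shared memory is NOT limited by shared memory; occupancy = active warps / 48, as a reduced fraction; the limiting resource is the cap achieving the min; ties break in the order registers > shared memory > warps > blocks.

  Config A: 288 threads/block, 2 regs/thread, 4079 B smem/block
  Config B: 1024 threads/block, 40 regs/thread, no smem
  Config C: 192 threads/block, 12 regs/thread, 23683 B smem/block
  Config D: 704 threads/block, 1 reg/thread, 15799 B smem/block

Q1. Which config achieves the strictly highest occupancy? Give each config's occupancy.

occupancies: A 15/16, B 2/3, C 1/4, D 11/12

Answer: A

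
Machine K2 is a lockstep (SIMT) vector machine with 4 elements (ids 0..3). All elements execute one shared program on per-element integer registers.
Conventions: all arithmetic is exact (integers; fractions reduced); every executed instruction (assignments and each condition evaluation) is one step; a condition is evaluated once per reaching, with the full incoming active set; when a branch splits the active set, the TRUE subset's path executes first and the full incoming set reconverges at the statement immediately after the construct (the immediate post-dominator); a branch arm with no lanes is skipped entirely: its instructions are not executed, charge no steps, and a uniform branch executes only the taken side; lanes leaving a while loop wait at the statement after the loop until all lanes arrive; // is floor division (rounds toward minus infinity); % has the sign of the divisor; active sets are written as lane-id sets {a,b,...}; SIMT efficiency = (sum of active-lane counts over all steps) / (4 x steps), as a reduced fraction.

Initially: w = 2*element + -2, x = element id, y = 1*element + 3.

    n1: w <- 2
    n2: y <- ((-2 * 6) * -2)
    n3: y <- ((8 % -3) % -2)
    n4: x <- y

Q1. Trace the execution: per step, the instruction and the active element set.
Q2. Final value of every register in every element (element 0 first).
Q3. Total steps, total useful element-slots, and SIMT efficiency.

step 0: w <- 2                       {0,1,2,3}
step 1: y <- ((-2 * 6) * -2)         {0,1,2,3}
step 2: y <- ((8 % -3) % -2)         {0,1,2,3}
step 3: x <- y                       {0,1,2,3}

Answer: 4 steps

w: 2,2,2,2
x: -1,-1,-1,-1
y: -1,-1,-1,-1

steps = 4; useful = 16; efficiency = 16/16 = 1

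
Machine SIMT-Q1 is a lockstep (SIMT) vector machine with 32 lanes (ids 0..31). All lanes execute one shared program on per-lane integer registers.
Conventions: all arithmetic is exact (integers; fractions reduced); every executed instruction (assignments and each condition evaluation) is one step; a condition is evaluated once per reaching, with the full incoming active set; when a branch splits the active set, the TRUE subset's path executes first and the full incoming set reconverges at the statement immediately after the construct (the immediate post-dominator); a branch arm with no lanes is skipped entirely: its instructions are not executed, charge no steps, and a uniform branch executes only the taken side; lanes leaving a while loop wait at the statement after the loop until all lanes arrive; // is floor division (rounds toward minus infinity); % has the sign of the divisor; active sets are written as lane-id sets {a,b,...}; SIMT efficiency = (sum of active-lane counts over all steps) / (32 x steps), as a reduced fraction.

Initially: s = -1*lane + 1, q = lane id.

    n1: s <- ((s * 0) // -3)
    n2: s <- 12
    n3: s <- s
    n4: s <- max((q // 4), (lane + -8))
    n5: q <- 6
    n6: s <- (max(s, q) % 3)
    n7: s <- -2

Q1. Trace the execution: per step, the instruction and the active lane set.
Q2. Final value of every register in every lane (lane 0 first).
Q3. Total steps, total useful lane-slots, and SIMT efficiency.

step 0: s <- ((s * 0) // -3)         {0,1,2,3,4,5,6,7,8,9,10,11,12,13,14,15,16,17,18,19,20,21,22,23,24,25,26,27,28,29,30,31}
step 1: s <- 12                      {0,1,2,3,4,5,6,7,8,9,10,11,12,13,14,15,16,17,18,19,20,21,22,23,24,25,26,27,28,29,30,31}
step 2: s <- s                       {0,1,2,3,4,5,6,7,8,9,10,11,12,13,14,15,16,17,18,19,20,21,22,23,24,25,26,27,28,29,30,31}
step 3: s <- max((q // 4), (lane + -8)) {0,1,2,3,4,5,6,7,8,9,10,11,12,13,14,15,16,17,18,19,20,21,22,23,24,25,26,27,28,29,30,31}
step 4: q <- 6                       {0,1,2,3,4,5,6,7,8,9,10,11,12,13,14,15,16,17,18,19,20,21,22,23,24,25,26,27,28,29,30,31}
step 5: s <- (max(s, q) % 3)         {0,1,2,3,4,5,6,7,8,9,10,11,12,13,14,15,16,17,18,19,20,21,22,23,24,25,26,27,28,29,30,31}
step 6: s <- -2                      {0,1,2,3,4,5,6,7,8,9,10,11,12,13,14,15,16,17,18,19,20,21,22,23,24,25,26,27,28,29,30,31}

Answer: 7 steps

s: -2,-2,-2,-2,-2,-2,-2,-2,-2,-2,-2,-2,-2,-2,-2,-2,-2,-2,-2,-2,-2,-2,-2,-2,-2,-2,-2,-2,-2,-2,-2,-2
q: 6,6,6,6,6,6,6,6,6,6,6,6,6,6,6,6,6,6,6,6,6,6,6,6,6,6,6,6,6,6,6,6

steps = 7; useful = 224; efficiency = 224/224 = 1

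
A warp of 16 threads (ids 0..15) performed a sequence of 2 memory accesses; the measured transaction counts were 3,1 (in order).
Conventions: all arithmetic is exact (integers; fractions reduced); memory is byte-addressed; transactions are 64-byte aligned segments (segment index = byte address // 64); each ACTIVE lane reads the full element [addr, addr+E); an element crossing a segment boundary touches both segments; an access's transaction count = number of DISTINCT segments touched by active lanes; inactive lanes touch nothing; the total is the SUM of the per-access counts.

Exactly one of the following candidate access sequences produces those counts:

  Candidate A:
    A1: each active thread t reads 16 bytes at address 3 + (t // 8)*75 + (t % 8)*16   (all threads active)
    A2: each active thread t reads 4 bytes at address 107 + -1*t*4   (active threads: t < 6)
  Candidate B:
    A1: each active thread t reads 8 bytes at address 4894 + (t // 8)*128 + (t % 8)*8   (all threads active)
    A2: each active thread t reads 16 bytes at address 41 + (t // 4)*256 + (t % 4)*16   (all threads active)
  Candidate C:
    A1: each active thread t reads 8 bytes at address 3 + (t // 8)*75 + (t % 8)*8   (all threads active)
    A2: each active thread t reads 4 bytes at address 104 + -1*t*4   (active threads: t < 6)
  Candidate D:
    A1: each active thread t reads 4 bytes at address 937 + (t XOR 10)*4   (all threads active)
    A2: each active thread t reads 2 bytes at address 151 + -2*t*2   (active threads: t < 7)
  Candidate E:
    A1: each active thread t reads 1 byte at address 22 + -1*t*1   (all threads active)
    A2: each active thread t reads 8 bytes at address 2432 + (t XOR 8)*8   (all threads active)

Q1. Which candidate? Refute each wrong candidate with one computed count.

A: A1 gives 4 transactions, not 3
B: A1 gives 4 transactions, not 3
D: A1 gives 2 transactions, not 3
E: A1 gives 1 transaction, not 3
C: all counts match (3,1)

Answer: C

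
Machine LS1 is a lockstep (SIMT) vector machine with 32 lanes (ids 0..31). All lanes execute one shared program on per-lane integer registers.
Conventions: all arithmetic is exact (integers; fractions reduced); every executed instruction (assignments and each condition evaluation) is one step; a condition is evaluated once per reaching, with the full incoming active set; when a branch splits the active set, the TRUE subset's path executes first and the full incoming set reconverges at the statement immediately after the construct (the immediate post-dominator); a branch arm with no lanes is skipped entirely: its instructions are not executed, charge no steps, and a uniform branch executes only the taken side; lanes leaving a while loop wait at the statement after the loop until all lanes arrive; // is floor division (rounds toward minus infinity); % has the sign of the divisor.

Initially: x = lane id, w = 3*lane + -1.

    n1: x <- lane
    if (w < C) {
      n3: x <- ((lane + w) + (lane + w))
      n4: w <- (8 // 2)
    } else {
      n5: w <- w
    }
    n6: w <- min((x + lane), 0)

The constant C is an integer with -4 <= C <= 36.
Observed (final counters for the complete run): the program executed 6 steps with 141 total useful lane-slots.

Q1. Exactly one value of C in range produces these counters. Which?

Answer: C = 36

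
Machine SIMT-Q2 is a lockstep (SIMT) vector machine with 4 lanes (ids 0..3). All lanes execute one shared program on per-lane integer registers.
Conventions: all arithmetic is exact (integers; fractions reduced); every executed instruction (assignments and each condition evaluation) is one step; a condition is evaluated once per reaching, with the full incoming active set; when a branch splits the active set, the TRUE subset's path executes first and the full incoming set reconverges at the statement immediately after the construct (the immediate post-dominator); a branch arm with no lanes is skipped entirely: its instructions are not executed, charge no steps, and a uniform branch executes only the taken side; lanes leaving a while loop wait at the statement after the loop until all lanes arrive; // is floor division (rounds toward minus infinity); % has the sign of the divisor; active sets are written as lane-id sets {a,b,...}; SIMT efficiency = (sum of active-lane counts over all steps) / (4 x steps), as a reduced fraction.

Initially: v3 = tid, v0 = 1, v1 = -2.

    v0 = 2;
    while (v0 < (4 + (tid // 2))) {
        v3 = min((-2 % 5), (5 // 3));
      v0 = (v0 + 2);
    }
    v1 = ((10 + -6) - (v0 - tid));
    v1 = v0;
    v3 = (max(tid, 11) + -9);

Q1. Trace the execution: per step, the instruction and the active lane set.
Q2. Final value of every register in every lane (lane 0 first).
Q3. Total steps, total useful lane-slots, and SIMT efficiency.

step 0: v0 <- 2                      {0,1,2,3}
step 1: eval (v0 < (4 + (tid // 2))) {0,1,2,3}
step 2: v3 <- min((-2 % 5), (5 // 3)) {0,1,2,3}
step 3: v0 <- (v0 + 2)               {0,1,2,3}
step 4: eval (v0 < (4 + (tid // 2))) {0,1,2,3}
step 5: v3 <- min((-2 % 5), (5 // 3)) {2,3}
step 6: v0 <- (v0 + 2)               {2,3}
step 7: eval (v0 < (4 + (tid // 2))) {2,3}
step 8: v1 <- ((10 + -6) - (v0 - tid)) {0,1,2,3}
step 9: v1 <- v0                     {0,1,2,3}
step 10: v3 <- (max(tid, 11) + -9)    {0,1,2,3}

Answer: 11 steps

v3: 2,2,2,2
v0: 4,4,6,6
v1: 4,4,6,6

steps = 11; useful = 38; efficiency = 38/44 = 19/22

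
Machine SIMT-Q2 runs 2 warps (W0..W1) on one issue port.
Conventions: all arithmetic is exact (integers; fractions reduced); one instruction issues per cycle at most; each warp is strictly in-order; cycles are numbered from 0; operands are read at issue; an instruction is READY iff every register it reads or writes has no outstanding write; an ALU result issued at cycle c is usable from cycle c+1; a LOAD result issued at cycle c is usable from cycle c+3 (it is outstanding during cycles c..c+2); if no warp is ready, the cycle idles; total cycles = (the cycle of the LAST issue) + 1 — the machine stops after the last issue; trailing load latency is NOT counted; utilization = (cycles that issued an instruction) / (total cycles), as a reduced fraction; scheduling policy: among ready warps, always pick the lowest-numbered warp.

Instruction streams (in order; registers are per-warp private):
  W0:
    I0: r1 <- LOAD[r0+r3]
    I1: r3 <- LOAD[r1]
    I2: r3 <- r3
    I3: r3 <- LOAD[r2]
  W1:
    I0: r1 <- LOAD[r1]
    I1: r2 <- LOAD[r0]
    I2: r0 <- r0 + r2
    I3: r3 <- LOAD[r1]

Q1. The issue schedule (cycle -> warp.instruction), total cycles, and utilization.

cycle 0: W0.I0
cycle 1: W1.I0
cycle 2: W1.I1
cycle 3: W0.I1
cycle 4: idle
cycle 5: W1.I2
cycle 6: W0.I2
cycle 7: W0.I3
cycle 8: W1.I3

Answer: 9 cycles, utilization 8/9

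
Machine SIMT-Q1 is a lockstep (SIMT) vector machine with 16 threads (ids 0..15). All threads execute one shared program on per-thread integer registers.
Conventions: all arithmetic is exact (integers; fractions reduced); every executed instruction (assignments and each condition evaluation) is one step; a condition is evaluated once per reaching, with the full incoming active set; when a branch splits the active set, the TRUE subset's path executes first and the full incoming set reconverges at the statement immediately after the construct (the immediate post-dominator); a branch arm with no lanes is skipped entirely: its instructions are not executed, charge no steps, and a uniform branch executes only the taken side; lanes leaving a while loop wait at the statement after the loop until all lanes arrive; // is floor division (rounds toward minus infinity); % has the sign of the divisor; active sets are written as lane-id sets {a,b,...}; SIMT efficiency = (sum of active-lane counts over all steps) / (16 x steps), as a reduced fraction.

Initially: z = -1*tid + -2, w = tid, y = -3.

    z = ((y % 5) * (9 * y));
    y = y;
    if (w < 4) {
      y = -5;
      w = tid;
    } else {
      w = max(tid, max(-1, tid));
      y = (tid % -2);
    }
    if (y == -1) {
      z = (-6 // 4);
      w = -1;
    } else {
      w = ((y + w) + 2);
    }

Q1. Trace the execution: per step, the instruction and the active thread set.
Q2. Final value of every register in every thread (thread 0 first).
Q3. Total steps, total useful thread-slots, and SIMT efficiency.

step 0: z <- ((y % 5) * (9 * y))     {0,1,2,3,4,5,6,7,8,9,10,11,12,13,14,15}
step 1: y <- y                       {0,1,2,3,4,5,6,7,8,9,10,11,12,13,14,15}
step 2: eval (w < 4)                 {0,1,2,3,4,5,6,7,8,9,10,11,12,13,14,15}
step 3: y <- -5                      {0,1,2,3}
step 4: w <- tid                     {0,1,2,3}
step 5: w <- max(tid, max(-1, tid))  {4,5,6,7,8,9,10,11,12,13,14,15}
step 6: y <- (tid % -2)              {4,5,6,7,8,9,10,11,12,13,14,15}
step 7: eval (y == -1)               {0,1,2,3,4,5,6,7,8,9,10,11,12,13,14,15}
step 8: z <- (-6 // 4)               {5,7,9,11,13,15}
step 9: w <- -1                      {5,7,9,11,13,15}
step 10: w <- ((y + w) + 2)           {0,1,2,3,4,6,8,10,12,14}

Answer: 11 steps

z: -54,-54,-54,-54,-54,-2,-54,-2,-54,-2,-54,-2,-54,-2,-54,-2
w: -3,-2,-1,0,6,-1,8,-1,10,-1,12,-1,14,-1,16,-1
y: -5,-5,-5,-5,0,-1,0,-1,0,-1,0,-1,0,-1,0,-1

steps = 11; useful = 118; efficiency = 118/176 = 59/88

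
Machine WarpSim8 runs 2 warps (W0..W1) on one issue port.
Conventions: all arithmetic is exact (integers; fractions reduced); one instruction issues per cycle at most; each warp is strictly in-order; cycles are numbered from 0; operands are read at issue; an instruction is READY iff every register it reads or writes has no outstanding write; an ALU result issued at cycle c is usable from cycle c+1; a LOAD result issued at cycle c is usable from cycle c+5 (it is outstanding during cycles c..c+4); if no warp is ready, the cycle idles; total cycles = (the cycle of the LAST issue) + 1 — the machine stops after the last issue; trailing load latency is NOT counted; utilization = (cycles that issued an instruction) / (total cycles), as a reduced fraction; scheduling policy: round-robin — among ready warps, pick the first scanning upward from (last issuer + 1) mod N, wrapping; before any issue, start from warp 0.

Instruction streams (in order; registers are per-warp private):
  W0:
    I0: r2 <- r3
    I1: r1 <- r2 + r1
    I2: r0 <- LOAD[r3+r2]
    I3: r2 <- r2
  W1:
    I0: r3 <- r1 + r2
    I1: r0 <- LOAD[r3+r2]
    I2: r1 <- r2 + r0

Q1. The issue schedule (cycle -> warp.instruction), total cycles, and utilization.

cycle 0: W0.I0
cycle 1: W1.I0
cycle 2: W0.I1
cycle 3: W1.I1
cycle 4: W0.I2
cycle 5: W0.I3
cycle 6: idle
cycle 7: idle
cycle 8: W1.I2

Answer: 9 cycles, utilization 7/9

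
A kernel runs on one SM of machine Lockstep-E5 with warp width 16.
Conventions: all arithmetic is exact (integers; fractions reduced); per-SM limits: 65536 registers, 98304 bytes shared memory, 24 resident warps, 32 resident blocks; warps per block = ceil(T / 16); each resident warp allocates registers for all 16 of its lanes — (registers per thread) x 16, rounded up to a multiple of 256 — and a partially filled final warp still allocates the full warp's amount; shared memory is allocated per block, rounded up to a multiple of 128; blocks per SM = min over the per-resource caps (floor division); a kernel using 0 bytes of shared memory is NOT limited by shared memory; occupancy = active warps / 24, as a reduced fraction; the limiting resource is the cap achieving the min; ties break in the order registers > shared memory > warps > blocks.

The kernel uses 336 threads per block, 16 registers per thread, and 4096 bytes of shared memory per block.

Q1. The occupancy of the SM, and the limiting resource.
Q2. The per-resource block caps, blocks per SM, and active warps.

Answer: occupancy 7/8, limited by warps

registers: 12 blocks
shared memory: 24 blocks
warps: 1 block
blocks: 32 blocks

Answer: 1 block, 21 active warps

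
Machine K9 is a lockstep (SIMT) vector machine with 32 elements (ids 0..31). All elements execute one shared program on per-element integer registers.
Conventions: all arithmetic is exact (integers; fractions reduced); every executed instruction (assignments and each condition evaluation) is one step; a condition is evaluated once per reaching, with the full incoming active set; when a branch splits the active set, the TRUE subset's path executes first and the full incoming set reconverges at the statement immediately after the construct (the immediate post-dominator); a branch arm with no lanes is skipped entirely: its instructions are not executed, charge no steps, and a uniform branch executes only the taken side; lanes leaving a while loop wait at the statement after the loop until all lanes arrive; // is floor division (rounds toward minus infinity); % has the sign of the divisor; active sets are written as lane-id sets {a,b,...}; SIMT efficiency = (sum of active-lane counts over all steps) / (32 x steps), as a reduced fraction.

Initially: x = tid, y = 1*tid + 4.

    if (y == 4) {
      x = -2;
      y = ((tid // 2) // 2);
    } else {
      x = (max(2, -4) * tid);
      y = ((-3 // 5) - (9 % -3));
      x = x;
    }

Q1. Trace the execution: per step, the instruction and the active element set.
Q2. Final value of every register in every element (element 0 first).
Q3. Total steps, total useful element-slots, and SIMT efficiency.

step 0: eval (y == 4)                {0,1,2,3,4,5,6,7,8,9,10,11,12,13,14,15,16,17,18,19,20,21,22,23,24,25,26,27,28,29,30,31}
step 1: x <- -2                      {0}
step 2: y <- ((tid // 2) // 2)       {0}
step 3: x <- (max(2, -4) * tid)      {1,2,3,4,5,6,7,8,9,10,11,12,13,14,15,16,17,18,19,20,21,22,23,24,25,26,27,28,29,30,31}
step 4: y <- ((-3 // 5) - (9 % -3))  {1,2,3,4,5,6,7,8,9,10,11,12,13,14,15,16,17,18,19,20,21,22,23,24,25,26,27,28,29,30,31}
step 5: x <- x                       {1,2,3,4,5,6,7,8,9,10,11,12,13,14,15,16,17,18,19,20,21,22,23,24,25,26,27,28,29,30,31}

Answer: 6 steps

x: -2,2,4,6,8,10,12,14,16,18,20,22,24,26,28,30,32,34,36,38,40,42,44,46,48,50,52,54,56,58,60,62
y: 0,-1,-1,-1,-1,-1,-1,-1,-1,-1,-1,-1,-1,-1,-1,-1,-1,-1,-1,-1,-1,-1,-1,-1,-1,-1,-1,-1,-1,-1,-1,-1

steps = 6; useful = 127; efficiency = 127/192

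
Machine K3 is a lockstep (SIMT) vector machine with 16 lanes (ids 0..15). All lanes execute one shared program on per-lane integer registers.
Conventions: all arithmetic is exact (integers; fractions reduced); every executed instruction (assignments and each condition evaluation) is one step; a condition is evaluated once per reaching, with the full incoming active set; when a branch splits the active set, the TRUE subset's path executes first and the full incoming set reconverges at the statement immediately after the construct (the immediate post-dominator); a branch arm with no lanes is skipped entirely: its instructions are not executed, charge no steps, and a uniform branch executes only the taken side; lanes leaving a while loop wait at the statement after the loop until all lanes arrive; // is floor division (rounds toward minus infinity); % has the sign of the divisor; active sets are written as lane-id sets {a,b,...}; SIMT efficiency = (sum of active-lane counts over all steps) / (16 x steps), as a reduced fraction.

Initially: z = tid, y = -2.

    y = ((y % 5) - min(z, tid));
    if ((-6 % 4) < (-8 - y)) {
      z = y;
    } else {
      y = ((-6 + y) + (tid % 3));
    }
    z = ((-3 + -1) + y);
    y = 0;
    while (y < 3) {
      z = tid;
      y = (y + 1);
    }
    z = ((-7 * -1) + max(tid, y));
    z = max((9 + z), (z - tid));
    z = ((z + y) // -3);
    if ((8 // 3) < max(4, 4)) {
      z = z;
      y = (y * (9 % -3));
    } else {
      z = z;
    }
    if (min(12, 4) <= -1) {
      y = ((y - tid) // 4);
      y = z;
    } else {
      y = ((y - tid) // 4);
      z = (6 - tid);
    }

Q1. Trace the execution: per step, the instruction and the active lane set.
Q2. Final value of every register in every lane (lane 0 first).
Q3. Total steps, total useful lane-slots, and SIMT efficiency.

step 0: y <- ((y % 5) - min(z, tid)) {0,1,2,3,4,5,6,7,8,9,10,11,12,13,14,15}
step 1: eval ((-6 % 4) < (-8 - y))   {0,1,2,3,4,5,6,7,8,9,10,11,12,13,14,15}
step 2: z <- y                       {14,15}
step 3: y <- ((-6 + y) + (tid % 3))  {0,1,2,3,4,5,6,7,8,9,10,11,12,13}
step 4: z <- ((-3 + -1) + y)         {0,1,2,3,4,5,6,7,8,9,10,11,12,13,14,15}
step 5: y <- 0                       {0,1,2,3,4,5,6,7,8,9,10,11,12,13,14,15}
step 6: eval (y < 3)                 {0,1,2,3,4,5,6,7,8,9,10,11,12,13,14,15}
step 7: z <- tid                     {0,1,2,3,4,5,6,7,8,9,10,11,12,13,14,15}
step 8: y <- (y + 1)                 {0,1,2,3,4,5,6,7,8,9,10,11,12,13,14,15}
step 9: eval (y < 3)                 {0,1,2,3,4,5,6,7,8,9,10,11,12,13,14,15}
step 10: z <- tid                     {0,1,2,3,4,5,6,7,8,9,10,11,12,13,14,15}
step 11: y <- (y + 1)                 {0,1,2,3,4,5,6,7,8,9,10,11,12,13,14,15}
step 12: eval (y < 3)                 {0,1,2,3,4,5,6,7,8,9,10,11,12,13,14,15}
step 13: z <- tid                     {0,1,2,3,4,5,6,7,8,9,10,11,12,13,14,15}
step 14: y <- (y + 1)                 {0,1,2,3,4,5,6,7,8,9,10,11,12,13,14,15}
step 15: eval (y < 3)                 {0,1,2,3,4,5,6,7,8,9,10,11,12,13,14,15}
step 16: z <- ((-7 * -1) + max(tid, y)) {0,1,2,3,4,5,6,7,8,9,10,11,12,13,14,15}
step 17: z <- max((9 + z), (z - tid)) {0,1,2,3,4,5,6,7,8,9,10,11,12,13,14,15}
step 18: z <- ((z + y) // -3)         {0,1,2,3,4,5,6,7,8,9,10,11,12,13,14,15}
step 19: eval ((8 // 3) < max(4, 4))  {0,1,2,3,4,5,6,7,8,9,10,11,12,13,14,15}
step 20: z <- z                       {0,1,2,3,4,5,6,7,8,9,10,11,12,13,14,15}
step 21: y <- (y * (9 % -3))          {0,1,2,3,4,5,6,7,8,9,10,11,12,13,14,15}
step 22: eval (min(12, 4) <= -1)      {0,1,2,3,4,5,6,7,8,9,10,11,12,13,14,15}
step 23: y <- ((y - tid) // 4)        {0,1,2,3,4,5,6,7,8,9,10,11,12,13,14,15}
step 24: z <- (6 - tid)               {0,1,2,3,4,5,6,7,8,9,10,11,12,13,14,15}

Answer: 25 steps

z: 6,5,4,3,2,1,0,-1,-2,-3,-4,-5,-6,-7,-8,-9
y: 0,-1,-1,-1,-1,-2,-2,-2,-2,-3,-3,-3,-3,-4,-4,-4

steps = 25; useful = 384; efficiency = 384/400 = 24/25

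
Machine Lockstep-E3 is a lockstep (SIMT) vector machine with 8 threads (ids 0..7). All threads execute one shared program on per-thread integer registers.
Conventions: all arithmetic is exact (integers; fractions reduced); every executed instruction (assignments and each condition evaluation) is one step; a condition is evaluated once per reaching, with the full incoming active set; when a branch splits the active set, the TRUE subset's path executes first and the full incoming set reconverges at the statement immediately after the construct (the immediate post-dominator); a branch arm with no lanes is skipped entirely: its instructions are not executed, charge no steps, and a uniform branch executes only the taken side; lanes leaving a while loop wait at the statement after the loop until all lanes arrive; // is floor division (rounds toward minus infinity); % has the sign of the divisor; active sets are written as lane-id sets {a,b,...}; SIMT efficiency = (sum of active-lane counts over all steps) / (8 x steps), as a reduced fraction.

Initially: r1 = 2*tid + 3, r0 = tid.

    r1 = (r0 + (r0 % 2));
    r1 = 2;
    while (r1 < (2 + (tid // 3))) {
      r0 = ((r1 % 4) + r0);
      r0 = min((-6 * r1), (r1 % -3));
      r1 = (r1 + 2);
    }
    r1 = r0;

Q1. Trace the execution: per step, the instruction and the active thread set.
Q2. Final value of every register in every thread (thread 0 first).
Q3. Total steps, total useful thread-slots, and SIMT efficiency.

step 0: r1 <- (r0 + (r0 % 2))        {0,1,2,3,4,5,6,7}
step 1: r1 <- 2                      {0,1,2,3,4,5,6,7}
step 2: eval (r1 < (2 + (tid // 3))) {0,1,2,3,4,5,6,7}
step 3: r0 <- ((r1 % 4) + r0)        {3,4,5,6,7}
step 4: r0 <- min((-6 * r1), (r1 % -3)) {3,4,5,6,7}
step 5: r1 <- (r1 + 2)               {3,4,5,6,7}
step 6: eval (r1 < (2 + (tid // 3))) {3,4,5,6,7}
step 7: r1 <- r0                     {0,1,2,3,4,5,6,7}

Answer: 8 steps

r1: 0,1,2,-12,-12,-12,-12,-12
r0: 0,1,2,-12,-12,-12,-12,-12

steps = 8; useful = 52; efficiency = 52/64 = 13/16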